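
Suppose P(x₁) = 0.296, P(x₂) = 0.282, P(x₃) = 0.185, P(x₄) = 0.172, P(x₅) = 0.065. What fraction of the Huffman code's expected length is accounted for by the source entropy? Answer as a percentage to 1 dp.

97.4%

Entropy H = −Σ p log₂ p ≈ 2.1784 bits.
Huffman merges: 13/200+43/250→237/1000; 37/200+237/1000→211/500; 141/500+37/125→289/500; 211/500+289/500→1. L = 2237/1000 ≈ 2.2370.
Efficiency = H/L = 2.1784/2.2370 = 97.4%.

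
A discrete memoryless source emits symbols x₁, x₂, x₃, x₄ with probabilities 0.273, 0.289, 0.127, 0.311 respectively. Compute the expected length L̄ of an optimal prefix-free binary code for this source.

Repeatedly combine the two least-probable nodes; the expected code length is the sum of the merged weights.
merge 127/1000 + 273/1000 → 2/5
merge 289/1000 + 311/1000 → 3/5
merge 2/5 + 3/5 → 1
L = 2/5 + 3/5 + 1 = 2 bits/symbol.

2 bits/symbol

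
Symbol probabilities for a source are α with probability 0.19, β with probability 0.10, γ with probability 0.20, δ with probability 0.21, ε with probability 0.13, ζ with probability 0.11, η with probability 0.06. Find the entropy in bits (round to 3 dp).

H = −Σ pᵢ log₂ pᵢ.
−0.19·log₂(0.19) = 0.4552
−0.10·log₂(0.10) = 0.3322
−0.20·log₂(0.20) = 0.4644
−0.21·log₂(0.21) = 0.4728
−0.13·log₂(0.13) = 0.3826
−0.11·log₂(0.11) = 0.3503
−0.06·log₂(0.06) = 0.2435
Sum ≈ 2.7011 → 2.701 bits.

2.701 bits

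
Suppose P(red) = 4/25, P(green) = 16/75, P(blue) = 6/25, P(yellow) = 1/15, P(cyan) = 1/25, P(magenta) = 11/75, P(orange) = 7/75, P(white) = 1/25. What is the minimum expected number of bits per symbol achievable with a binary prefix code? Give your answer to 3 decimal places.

2.773 bits/symbol

Repeatedly combine the two least-probable nodes; the expected code length is the sum of the merged weights.
merge 1/25 + 1/25 → 2/25
merge 1/15 + 2/25 → 11/75
merge 7/75 + 11/75 → 6/25
merge 11/75 + 4/25 → 23/75
merge 16/75 + 6/25 → 34/75
merge 6/25 + 23/75 → 41/75
merge 34/75 + 41/75 → 1
L = 2/25 + 11/75 + 6/25 + 23/75 + 34/75 + 41/75 + 1 = 208/75 ≈ 2.773 bits/symbol.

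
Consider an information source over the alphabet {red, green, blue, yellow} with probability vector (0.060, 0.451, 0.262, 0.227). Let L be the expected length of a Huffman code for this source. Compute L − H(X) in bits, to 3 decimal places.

0.082 bits

Entropy H = −Σ p log₂ p ≈ 1.7535 bits.
Huffman merges: 3/50+227/1000→287/1000; 131/500+287/1000→549/1000; 451/1000+549/1000→1. L = 459/250 ≈ 1.8360.
L − H = 1.8360 − 1.7535 = 0.082 bits.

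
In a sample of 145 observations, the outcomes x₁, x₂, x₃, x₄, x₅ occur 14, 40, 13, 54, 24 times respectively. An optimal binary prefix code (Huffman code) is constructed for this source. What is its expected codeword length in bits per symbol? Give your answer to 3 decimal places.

Probabilities are the counts divided by 145.
Repeatedly combine the two least-probable nodes; the expected code length is the sum of the merged weights.
merge 13/145 + 14/145 → 27/145
merge 24/145 + 27/145 → 51/145
merge 8/29 + 51/145 → 91/145
merge 54/145 + 91/145 → 1
L = 27/145 + 51/145 + 91/145 + 1 = 314/145 ≈ 2.166 bits/symbol.

2.166 bits/symbol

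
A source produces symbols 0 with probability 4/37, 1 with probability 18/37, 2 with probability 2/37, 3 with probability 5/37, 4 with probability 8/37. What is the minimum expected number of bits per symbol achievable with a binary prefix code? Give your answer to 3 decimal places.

Repeatedly combine the two least-probable nodes; the expected code length is the sum of the merged weights.
merge 2/37 + 4/37 → 6/37
merge 5/37 + 6/37 → 11/37
merge 8/37 + 11/37 → 19/37
merge 18/37 + 19/37 → 1
L = 6/37 + 11/37 + 19/37 + 1 = 73/37 ≈ 1.973 bits/symbol.

1.973 bits/symbol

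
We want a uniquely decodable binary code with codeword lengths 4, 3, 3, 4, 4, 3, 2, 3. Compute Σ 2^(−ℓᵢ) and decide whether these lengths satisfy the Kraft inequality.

0.9375; yes

With common denominator 2^4 = 16: Σ 2^(−ℓᵢ) = 1/16 + 2/16 + 2/16 + 1/16 + 1/16 + 2/16 + 4/16 + 2/16 = 15/16 = 0.9375.
Kraft's inequality requires Σ ≤ 1; here Σ = 0.9375 ≤ 1, so such a prefix code exists.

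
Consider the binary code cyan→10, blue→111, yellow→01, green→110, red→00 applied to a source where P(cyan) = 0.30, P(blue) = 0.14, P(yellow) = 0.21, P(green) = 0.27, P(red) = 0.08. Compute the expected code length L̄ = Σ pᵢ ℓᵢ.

L̄ = Σ pᵢ·ℓᵢ = 0.30·2 + 0.14·3 + 0.21·2 + 0.27·3 + 0.08·2 = 2.41 bits/symbol.

2.41 bits/symbol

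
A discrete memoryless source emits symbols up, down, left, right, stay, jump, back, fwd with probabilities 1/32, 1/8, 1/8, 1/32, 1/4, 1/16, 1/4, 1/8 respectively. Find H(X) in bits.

2.6875 bits

Each probability is a power of 1/2, so log₂(1/p) is an integer.
H = Σ p·log₂(1/p) = 1/32·5 + 1/8·3 + 1/8·3 + 1/32·5 + 1/4·2 + 1/16·4 + 1/4·2 + 1/8·3 = 2.6875 bits.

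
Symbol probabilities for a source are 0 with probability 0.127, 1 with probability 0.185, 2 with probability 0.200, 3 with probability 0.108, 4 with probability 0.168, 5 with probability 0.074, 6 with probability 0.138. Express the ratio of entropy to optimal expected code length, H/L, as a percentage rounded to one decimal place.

Entropy H = −Σ p log₂ p ≈ 2.7442 bits.
Huffman merges: 37/500+27/250→91/500; 127/1000+69/500→53/200; 21/125+91/500→7/20; 37/200+1/5→77/200; 53/200+7/20→123/200; 77/200+123/200→1. L = 2797/1000 ≈ 2.7970.
Efficiency = H/L = 2.7442/2.7970 = 98.1%.

98.1%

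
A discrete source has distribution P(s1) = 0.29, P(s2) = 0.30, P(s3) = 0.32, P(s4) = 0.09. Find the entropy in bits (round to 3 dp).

1.878 bits

H = −Σ pᵢ log₂ pᵢ.
−0.29·log₂(0.29) = 0.5179
−0.30·log₂(0.30) = 0.5211
−0.32·log₂(0.32) = 0.5260
−0.09·log₂(0.09) = 0.3127
Sum ≈ 1.8777 → 1.878 bits.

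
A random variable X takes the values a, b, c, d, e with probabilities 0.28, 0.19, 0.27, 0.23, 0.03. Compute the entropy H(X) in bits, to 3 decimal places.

2.119 bits

H = −Σ pᵢ log₂ pᵢ.
−0.28·log₂(0.28) = 0.5142
−0.19·log₂(0.19) = 0.4552
−0.27·log₂(0.27) = 0.5100
−0.23·log₂(0.23) = 0.4877
−0.03·log₂(0.03) = 0.1518
Sum ≈ 2.1189 → 2.119 bits.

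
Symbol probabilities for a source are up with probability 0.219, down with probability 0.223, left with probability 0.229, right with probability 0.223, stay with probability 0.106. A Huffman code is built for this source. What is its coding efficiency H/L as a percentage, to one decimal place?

Entropy H = −Σ p log₂ p ≈ 2.2756 bits.
Huffman merges: 53/500+219/1000→13/40; 223/1000+223/1000→223/500; 229/1000+13/40→277/500; 223/500+277/500→1. L = 93/40 ≈ 2.3250.
Efficiency = H/L = 2.2756/2.3250 = 97.9%.

97.9%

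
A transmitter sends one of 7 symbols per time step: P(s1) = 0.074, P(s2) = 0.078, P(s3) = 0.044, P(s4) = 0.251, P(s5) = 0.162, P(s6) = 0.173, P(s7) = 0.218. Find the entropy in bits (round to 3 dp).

H = −Σ pᵢ log₂ pᵢ.
−0.074·log₂(0.074) = 0.2780
−0.078·log₂(0.078) = 0.2871
−0.044·log₂(0.044) = 0.1983
−0.251·log₂(0.251) = 0.5006
−0.162·log₂(0.162) = 0.4254
−0.173·log₂(0.173) = 0.4379
−0.218·log₂(0.218) = 0.4791
Sum ≈ 2.6062 → 2.606 bits.

2.606 bits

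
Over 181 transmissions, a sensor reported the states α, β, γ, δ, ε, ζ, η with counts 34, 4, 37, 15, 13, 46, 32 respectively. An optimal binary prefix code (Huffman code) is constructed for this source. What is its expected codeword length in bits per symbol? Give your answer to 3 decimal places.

Probabilities are the counts divided by 181.
Repeatedly combine the two least-probable nodes; the expected code length is the sum of the merged weights.
merge 4/181 + 13/181 → 17/181
merge 15/181 + 17/181 → 32/181
merge 32/181 + 32/181 → 64/181
merge 34/181 + 37/181 → 71/181
merge 46/181 + 64/181 → 110/181
merge 71/181 + 110/181 → 1
L = 17/181 + 32/181 + 64/181 + 71/181 + 110/181 + 1 = 475/181 ≈ 2.624 bits/symbol.

2.624 bits/symbol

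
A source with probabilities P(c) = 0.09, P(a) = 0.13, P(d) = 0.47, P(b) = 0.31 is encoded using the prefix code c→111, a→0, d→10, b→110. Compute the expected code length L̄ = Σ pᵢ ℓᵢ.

L̄ = Σ pᵢ·ℓᵢ = 0.09·3 + 0.13·1 + 0.47·2 + 0.31·3 = 2.27 bits/symbol.

2.27 bits/symbol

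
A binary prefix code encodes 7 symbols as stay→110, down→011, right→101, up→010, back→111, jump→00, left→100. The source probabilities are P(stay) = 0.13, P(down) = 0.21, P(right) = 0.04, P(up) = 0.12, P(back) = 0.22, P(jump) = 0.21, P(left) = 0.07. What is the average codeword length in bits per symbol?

L̄ = Σ pᵢ·ℓᵢ = 0.13·3 + 0.21·3 + 0.04·3 + 0.12·3 + 0.22·3 + 0.21·2 + 0.07·3 = 2.79 bits/symbol.

2.79 bits/symbol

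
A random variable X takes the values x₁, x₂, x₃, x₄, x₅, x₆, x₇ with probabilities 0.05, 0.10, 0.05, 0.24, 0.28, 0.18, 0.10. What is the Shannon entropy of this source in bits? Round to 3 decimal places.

2.550 bits

H = −Σ pᵢ log₂ pᵢ.
−0.05·log₂(0.05) = 0.2161
−0.10·log₂(0.10) = 0.3322
−0.05·log₂(0.05) = 0.2161
−0.24·log₂(0.24) = 0.4941
−0.28·log₂(0.28) = 0.5142
−0.18·log₂(0.18) = 0.4453
−0.10·log₂(0.10) = 0.3322
Sum ≈ 2.5502 → 2.550 bits.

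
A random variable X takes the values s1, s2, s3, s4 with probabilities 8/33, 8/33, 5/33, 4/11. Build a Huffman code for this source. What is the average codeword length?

Repeatedly combine the two least-probable nodes; the expected code length is the sum of the merged weights.
merge 5/33 + 8/33 → 13/33
merge 8/33 + 4/11 → 20/33
merge 13/33 + 20/33 → 1
L = 13/33 + 20/33 + 1 = 2 bits/symbol.

2 bits/symbol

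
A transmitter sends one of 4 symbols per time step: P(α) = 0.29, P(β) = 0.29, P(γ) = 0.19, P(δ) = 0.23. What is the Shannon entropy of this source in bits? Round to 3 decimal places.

H = −Σ pᵢ log₂ pᵢ.
−0.29·log₂(0.29) = 0.5179
−0.29·log₂(0.29) = 0.5179
−0.19·log₂(0.19) = 0.4552
−0.23·log₂(0.23) = 0.4877
Sum ≈ 1.9787 → 1.979 bits.

1.979 bits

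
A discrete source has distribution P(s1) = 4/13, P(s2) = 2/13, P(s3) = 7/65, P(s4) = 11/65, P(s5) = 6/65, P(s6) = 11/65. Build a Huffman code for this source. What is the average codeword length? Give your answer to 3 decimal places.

Repeatedly combine the two least-probable nodes; the expected code length is the sum of the merged weights.
merge 6/65 + 7/65 → 1/5
merge 2/13 + 11/65 → 21/65
merge 11/65 + 1/5 → 24/65
merge 4/13 + 21/65 → 41/65
merge 24/65 + 41/65 → 1
L = 1/5 + 21/65 + 24/65 + 41/65 + 1 = 164/65 ≈ 2.523 bits/symbol.

2.523 bits/symbol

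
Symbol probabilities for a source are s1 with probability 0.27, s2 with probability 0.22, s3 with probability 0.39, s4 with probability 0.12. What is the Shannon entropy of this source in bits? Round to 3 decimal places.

1.887 bits

H = −Σ pᵢ log₂ pᵢ.
−0.27·log₂(0.27) = 0.5100
−0.22·log₂(0.22) = 0.4806
−0.39·log₂(0.39) = 0.5298
−0.12·log₂(0.12) = 0.3671
Sum ≈ 1.8875 → 1.887 bits.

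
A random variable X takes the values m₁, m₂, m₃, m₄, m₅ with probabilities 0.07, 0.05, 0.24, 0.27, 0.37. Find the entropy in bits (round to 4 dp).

2.0195 bits

H = −Σ pᵢ log₂ pᵢ.
−0.07·log₂(0.07) = 0.2686
−0.05·log₂(0.05) = 0.2161
−0.24·log₂(0.24) = 0.4941
−0.27·log₂(0.27) = 0.5100
−0.37·log₂(0.37) = 0.5307
Sum ≈ 2.0195 → 2.0195 bits.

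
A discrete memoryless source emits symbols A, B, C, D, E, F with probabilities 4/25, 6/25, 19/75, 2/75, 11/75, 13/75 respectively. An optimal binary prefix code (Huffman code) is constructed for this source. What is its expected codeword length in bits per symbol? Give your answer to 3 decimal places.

Repeatedly combine the two least-probable nodes; the expected code length is the sum of the merged weights.
merge 2/75 + 11/75 → 13/75
merge 4/25 + 13/75 → 1/3
merge 13/75 + 6/25 → 31/75
merge 19/75 + 1/3 → 44/75
merge 31/75 + 44/75 → 1
L = 13/75 + 1/3 + 31/75 + 44/75 + 1 = 188/75 ≈ 2.507 bits/symbol.

2.507 bits/symbol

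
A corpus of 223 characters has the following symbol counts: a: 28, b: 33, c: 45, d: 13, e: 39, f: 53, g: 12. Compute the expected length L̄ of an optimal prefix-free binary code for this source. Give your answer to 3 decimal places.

2.673 bits/symbol

Probabilities are the counts divided by 223.
Repeatedly combine the two least-probable nodes; the expected code length is the sum of the merged weights.
merge 12/223 + 13/223 → 25/223
merge 25/223 + 28/223 → 53/223
merge 33/223 + 39/223 → 72/223
merge 45/223 + 53/223 → 98/223
merge 53/223 + 72/223 → 125/223
merge 98/223 + 125/223 → 1
L = 25/223 + 53/223 + 72/223 + 98/223 + 125/223 + 1 = 596/223 ≈ 2.673 bits/symbol.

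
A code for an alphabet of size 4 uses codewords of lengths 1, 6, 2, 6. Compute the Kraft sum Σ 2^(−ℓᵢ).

With common denominator 2^6 = 64: Σ 2^(−ℓᵢ) = 32/64 + 1/64 + 16/64 + 1/64 = 50/64 = 0.78125.

0.78125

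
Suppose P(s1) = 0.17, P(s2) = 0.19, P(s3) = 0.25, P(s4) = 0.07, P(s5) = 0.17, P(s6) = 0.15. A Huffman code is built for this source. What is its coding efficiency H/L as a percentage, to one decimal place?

97.8%

Entropy H = −Σ p log₂ p ≈ 2.5035 bits.
Huffman merges: 7/100+3/20→11/50; 17/100+17/100→17/50; 19/100+11/50→41/100; 1/4+17/50→59/100; 41/100+59/100→1. L = 64/25 ≈ 2.5600.
Efficiency = H/L = 2.5035/2.5600 = 97.8%.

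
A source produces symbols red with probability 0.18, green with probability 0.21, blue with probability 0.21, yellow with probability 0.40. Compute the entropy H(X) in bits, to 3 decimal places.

1.920 bits

H = −Σ pᵢ log₂ pᵢ.
−0.18·log₂(0.18) = 0.4453
−0.21·log₂(0.21) = 0.4728
−0.21·log₂(0.21) = 0.4728
−0.40·log₂(0.40) = 0.5288
Sum ≈ 1.9197 → 1.920 bits.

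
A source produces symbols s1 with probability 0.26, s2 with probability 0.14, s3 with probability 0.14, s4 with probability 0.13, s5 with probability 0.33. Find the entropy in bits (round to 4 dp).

2.2100 bits

H = −Σ pᵢ log₂ pᵢ.
−0.26·log₂(0.26) = 0.5053
−0.14·log₂(0.14) = 0.3971
−0.14·log₂(0.14) = 0.3971
−0.13·log₂(0.13) = 0.3826
−0.33·log₂(0.33) = 0.5278
Sum ≈ 2.2100 → 2.2100 bits.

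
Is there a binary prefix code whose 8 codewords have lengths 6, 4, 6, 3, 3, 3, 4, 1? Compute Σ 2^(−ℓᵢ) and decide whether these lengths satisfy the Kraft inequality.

1.03125; no

With common denominator 2^6 = 64: Σ 2^(−ℓᵢ) = 1/64 + 4/64 + 1/64 + 8/64 + 8/64 + 8/64 + 4/64 + 32/64 = 66/64 = 1.03125.
Kraft's inequality requires Σ ≤ 1; here Σ = 1.03125 > 1, so no such prefix code exists.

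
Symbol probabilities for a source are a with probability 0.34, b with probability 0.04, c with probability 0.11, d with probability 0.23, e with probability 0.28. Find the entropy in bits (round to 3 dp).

H = −Σ pᵢ log₂ pᵢ.
−0.34·log₂(0.34) = 0.5292
−0.04·log₂(0.04) = 0.1858
−0.11·log₂(0.11) = 0.3503
−0.23·log₂(0.23) = 0.4877
−0.28·log₂(0.28) = 0.5142
Sum ≈ 2.0671 → 2.067 bits.

2.067 bits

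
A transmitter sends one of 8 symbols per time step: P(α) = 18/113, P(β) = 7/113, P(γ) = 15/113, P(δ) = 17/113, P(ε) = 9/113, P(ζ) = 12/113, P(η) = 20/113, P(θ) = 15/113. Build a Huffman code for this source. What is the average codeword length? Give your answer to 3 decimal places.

Repeatedly combine the two least-probable nodes; the expected code length is the sum of the merged weights.
merge 7/113 + 9/113 → 16/113
merge 12/113 + 15/113 → 27/113
merge 15/113 + 16/113 → 31/113
merge 17/113 + 18/113 → 35/113
merge 20/113 + 27/113 → 47/113
merge 31/113 + 35/113 → 66/113
merge 47/113 + 66/113 → 1
L = 16/113 + 27/113 + 31/113 + 35/113 + 47/113 + 66/113 + 1 = 335/113 ≈ 2.965 bits/symbol.

2.965 bits/symbol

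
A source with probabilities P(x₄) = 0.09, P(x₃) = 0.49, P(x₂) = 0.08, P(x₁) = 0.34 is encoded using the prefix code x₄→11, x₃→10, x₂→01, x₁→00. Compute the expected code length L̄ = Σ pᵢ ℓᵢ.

2 bits/symbol

L̄ = Σ pᵢ·ℓᵢ = 0.09·2 + 0.49·2 + 0.08·2 + 0.34·2 = 2 bits/symbol.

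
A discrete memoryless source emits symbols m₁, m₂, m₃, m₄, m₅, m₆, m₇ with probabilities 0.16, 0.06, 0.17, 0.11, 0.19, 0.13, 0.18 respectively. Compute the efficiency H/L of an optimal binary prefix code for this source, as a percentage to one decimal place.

Entropy H = −Σ p log₂ p ≈ 2.7346 bits.
Huffman merges: 3/50+11/100→17/100; 13/100+4/25→29/100; 17/100+17/100→17/50; 9/50+19/100→37/100; 29/100+17/50→63/100; 37/100+63/100→1. L = 14/5 ≈ 2.8000.
Efficiency = H/L = 2.7346/2.8000 = 97.7%.

97.7%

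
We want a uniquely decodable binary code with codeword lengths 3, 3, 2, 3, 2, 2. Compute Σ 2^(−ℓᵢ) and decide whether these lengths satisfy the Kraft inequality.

1.125; no

With common denominator 2^3 = 8: Σ 2^(−ℓᵢ) = 1/8 + 1/8 + 2/8 + 1/8 + 2/8 + 2/8 = 9/8 = 1.125.
Kraft's inequality requires Σ ≤ 1; here Σ = 1.125 > 1, so no such prefix code exists.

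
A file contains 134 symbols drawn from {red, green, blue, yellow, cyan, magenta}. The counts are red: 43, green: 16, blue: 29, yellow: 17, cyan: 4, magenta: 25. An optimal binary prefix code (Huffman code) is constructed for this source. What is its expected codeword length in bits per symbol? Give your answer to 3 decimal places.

Probabilities are the counts divided by 134.
Repeatedly combine the two least-probable nodes; the expected code length is the sum of the merged weights.
merge 2/67 + 8/67 → 10/67
merge 17/134 + 10/67 → 37/134
merge 25/134 + 29/134 → 27/67
merge 37/134 + 43/134 → 40/67
merge 27/67 + 40/67 → 1
L = 10/67 + 37/134 + 27/67 + 40/67 + 1 = 325/134 ≈ 2.425 bits/symbol.

2.425 bits/symbol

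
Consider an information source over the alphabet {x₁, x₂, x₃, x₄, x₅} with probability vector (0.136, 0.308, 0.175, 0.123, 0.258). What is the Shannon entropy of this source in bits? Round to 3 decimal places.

2.231 bits

H = −Σ pᵢ log₂ pᵢ.
−0.136·log₂(0.136) = 0.3915
−0.308·log₂(0.308) = 0.5233
−0.175·log₂(0.175) = 0.4401
−0.123·log₂(0.123) = 0.3719
−0.258·log₂(0.258) = 0.5043
Sum ≈ 2.2309 → 2.231 bits.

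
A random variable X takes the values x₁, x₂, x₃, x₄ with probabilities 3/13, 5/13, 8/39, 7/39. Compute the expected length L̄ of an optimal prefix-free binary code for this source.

2 bits/symbol

Repeatedly combine the two least-probable nodes; the expected code length is the sum of the merged weights.
merge 7/39 + 8/39 → 5/13
merge 3/13 + 5/13 → 8/13
merge 5/13 + 8/13 → 1
L = 5/13 + 8/13 + 1 = 2 bits/symbol.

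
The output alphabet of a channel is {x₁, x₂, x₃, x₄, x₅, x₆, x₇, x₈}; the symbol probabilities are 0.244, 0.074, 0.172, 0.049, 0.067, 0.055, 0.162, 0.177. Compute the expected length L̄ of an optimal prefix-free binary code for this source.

2.824 bits/symbol

Repeatedly combine the two least-probable nodes; the expected code length is the sum of the merged weights.
merge 49/1000 + 11/200 → 13/125
merge 67/1000 + 37/500 → 141/1000
merge 13/125 + 141/1000 → 49/200
merge 81/500 + 43/250 → 167/500
merge 177/1000 + 61/250 → 421/1000
merge 49/200 + 167/500 → 579/1000
merge 421/1000 + 579/1000 → 1
L = 13/125 + 141/1000 + 49/200 + 167/500 + 421/1000 + 579/1000 + 1 = 353/125 = 2.824 bits/symbol.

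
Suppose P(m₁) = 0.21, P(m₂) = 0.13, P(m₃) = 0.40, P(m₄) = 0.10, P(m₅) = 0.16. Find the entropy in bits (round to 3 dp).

H = −Σ pᵢ log₂ pᵢ.
−0.21·log₂(0.21) = 0.4728
−0.13·log₂(0.13) = 0.3826
−0.40·log₂(0.40) = 0.5288
−0.10·log₂(0.10) = 0.3322
−0.16·log₂(0.16) = 0.4230
Sum ≈ 2.1394 → 2.139 bits.

2.139 bits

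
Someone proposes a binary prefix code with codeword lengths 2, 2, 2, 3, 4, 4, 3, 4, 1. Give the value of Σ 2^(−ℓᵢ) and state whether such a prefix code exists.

With common denominator 2^4 = 16: Σ 2^(−ℓᵢ) = 4/16 + 4/16 + 4/16 + 2/16 + 1/16 + 1/16 + 2/16 + 1/16 + 8/16 = 27/16 = 1.6875.
Kraft's inequality requires Σ ≤ 1; here Σ = 1.6875 > 1, so no such prefix code exists.

1.6875; no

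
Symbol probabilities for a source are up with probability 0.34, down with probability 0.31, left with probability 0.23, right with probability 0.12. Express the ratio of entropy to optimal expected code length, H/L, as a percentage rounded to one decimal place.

95.4%

Entropy H = −Σ p log₂ p ≈ 1.9077 bits.
Huffman merges: 3/25+23/100→7/20; 31/100+17/50→13/20; 7/20+13/20→1. L = 2 ≈ 2.0000.
Efficiency = H/L = 1.9077/2.0000 = 95.4%.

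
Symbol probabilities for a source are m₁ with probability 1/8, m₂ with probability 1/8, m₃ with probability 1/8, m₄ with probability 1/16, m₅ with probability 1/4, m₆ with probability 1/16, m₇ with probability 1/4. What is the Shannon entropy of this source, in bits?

2.625 bits

Each probability is a power of 1/2, so log₂(1/p) is an integer.
H = Σ p·log₂(1/p) = 1/8·3 + 1/8·3 + 1/8·3 + 1/16·4 + 1/4·2 + 1/16·4 + 1/4·2 = 2.625 bits.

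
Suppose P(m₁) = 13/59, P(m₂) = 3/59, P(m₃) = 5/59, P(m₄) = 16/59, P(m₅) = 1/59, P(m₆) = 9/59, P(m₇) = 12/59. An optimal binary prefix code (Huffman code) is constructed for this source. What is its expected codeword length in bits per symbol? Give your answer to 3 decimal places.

Repeatedly combine the two least-probable nodes; the expected code length is the sum of the merged weights.
merge 1/59 + 3/59 → 4/59
merge 4/59 + 5/59 → 9/59
merge 9/59 + 9/59 → 18/59
merge 12/59 + 13/59 → 25/59
merge 16/59 + 18/59 → 34/59
merge 25/59 + 34/59 → 1
L = 4/59 + 9/59 + 18/59 + 25/59 + 34/59 + 1 = 149/59 ≈ 2.525 bits/symbol.

2.525 bits/symbol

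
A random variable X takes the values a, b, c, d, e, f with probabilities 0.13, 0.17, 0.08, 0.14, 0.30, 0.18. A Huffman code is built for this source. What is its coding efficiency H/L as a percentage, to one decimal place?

98.1%

Entropy H = −Σ p log₂ p ≈ 2.4722 bits.
Huffman merges: 2/25+13/100→21/100; 7/50+17/100→31/100; 9/50+21/100→39/100; 3/10+31/100→61/100; 39/100+61/100→1. L = 63/25 ≈ 2.5200.
Efficiency = H/L = 2.4722/2.5200 = 98.1%.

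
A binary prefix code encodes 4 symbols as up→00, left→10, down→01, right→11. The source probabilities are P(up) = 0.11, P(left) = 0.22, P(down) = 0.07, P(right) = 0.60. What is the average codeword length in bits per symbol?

L̄ = Σ pᵢ·ℓᵢ = 0.11·2 + 0.22·2 + 0.07·2 + 0.60·2 = 2 bits/symbol.

2 bits/symbol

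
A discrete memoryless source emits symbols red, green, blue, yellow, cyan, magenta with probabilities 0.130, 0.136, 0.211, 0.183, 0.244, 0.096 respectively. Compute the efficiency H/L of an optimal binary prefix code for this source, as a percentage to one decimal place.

98.9%

Entropy H = −Σ p log₂ p ≈ 2.5172 bits.
Huffman merges: 12/125+13/100→113/500; 17/125+183/1000→319/1000; 211/1000+113/500→437/1000; 61/250+319/1000→563/1000; 437/1000+563/1000→1. L = 509/200 ≈ 2.5450.
Efficiency = H/L = 2.5172/2.5450 = 98.9%.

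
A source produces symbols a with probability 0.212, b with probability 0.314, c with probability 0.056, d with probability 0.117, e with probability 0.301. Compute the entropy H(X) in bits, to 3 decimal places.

H = −Σ pᵢ log₂ pᵢ.
−0.212·log₂(0.212) = 0.4744
−0.314·log₂(0.314) = 0.5247
−0.056·log₂(0.056) = 0.2329
−0.117·log₂(0.117) = 0.3622
−0.301·log₂(0.301) = 0.5214
Sum ≈ 2.1156 → 2.116 bits.

2.116 bits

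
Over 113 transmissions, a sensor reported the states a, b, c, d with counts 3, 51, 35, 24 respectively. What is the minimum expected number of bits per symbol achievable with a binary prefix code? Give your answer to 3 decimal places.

1.788 bits/symbol

Probabilities are the counts divided by 113.
Repeatedly combine the two least-probable nodes; the expected code length is the sum of the merged weights.
merge 3/113 + 24/113 → 27/113
merge 27/113 + 35/113 → 62/113
merge 51/113 + 62/113 → 1
L = 27/113 + 62/113 + 1 = 202/113 ≈ 1.788 bits/symbol.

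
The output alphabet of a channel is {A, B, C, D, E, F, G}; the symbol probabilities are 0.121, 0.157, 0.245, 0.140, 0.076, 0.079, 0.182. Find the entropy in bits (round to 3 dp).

2.702 bits

H = −Σ pᵢ log₂ pᵢ.
−0.121·log₂(0.121) = 0.3687
−0.157·log₂(0.157) = 0.4194
−0.245·log₂(0.245) = 0.4971
−0.140·log₂(0.140) = 0.3971
−0.076·log₂(0.076) = 0.2826
−0.079·log₂(0.079) = 0.2893
−0.182·log₂(0.182) = 0.4474
Sum ≈ 2.7015 → 2.702 bits.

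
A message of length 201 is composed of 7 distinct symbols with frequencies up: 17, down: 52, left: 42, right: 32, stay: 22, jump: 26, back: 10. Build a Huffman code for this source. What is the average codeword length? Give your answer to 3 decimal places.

2.667 bits/symbol

Probabilities are the counts divided by 201.
Repeatedly combine the two least-probable nodes; the expected code length is the sum of the merged weights.
merge 10/201 + 17/201 → 9/67
merge 22/201 + 26/201 → 16/67
merge 9/67 + 32/201 → 59/201
merge 14/67 + 16/67 → 30/67
merge 52/201 + 59/201 → 37/67
merge 30/67 + 37/67 → 1
L = 9/67 + 16/67 + 59/201 + 30/67 + 37/67 + 1 = 8/3 ≈ 2.667 bits/symbol.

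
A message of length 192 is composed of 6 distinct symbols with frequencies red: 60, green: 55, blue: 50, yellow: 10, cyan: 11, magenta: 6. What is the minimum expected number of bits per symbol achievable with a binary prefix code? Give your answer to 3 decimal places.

Probabilities are the counts divided by 192.
Repeatedly combine the two least-probable nodes; the expected code length is the sum of the merged weights.
merge 1/32 + 5/96 → 1/12
merge 11/192 + 1/12 → 9/64
merge 9/64 + 25/96 → 77/192
merge 55/192 + 5/16 → 115/192
merge 77/192 + 115/192 → 1
L = 1/12 + 9/64 + 77/192 + 115/192 + 1 = 427/192 ≈ 2.224 bits/symbol.

2.224 bits/symbol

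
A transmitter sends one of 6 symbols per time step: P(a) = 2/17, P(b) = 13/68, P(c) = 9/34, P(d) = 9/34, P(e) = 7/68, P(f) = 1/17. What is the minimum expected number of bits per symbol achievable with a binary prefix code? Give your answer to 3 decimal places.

2.441 bits/symbol

Repeatedly combine the two least-probable nodes; the expected code length is the sum of the merged weights.
merge 1/17 + 7/68 → 11/68
merge 2/17 + 11/68 → 19/68
merge 13/68 + 9/34 → 31/68
merge 9/34 + 19/68 → 37/68
merge 31/68 + 37/68 → 1
L = 11/68 + 19/68 + 31/68 + 37/68 + 1 = 83/34 ≈ 2.441 bits/symbol.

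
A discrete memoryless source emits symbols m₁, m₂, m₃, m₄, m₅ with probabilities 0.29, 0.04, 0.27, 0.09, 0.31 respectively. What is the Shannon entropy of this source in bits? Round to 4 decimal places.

2.0501 bits

H = −Σ pᵢ log₂ pᵢ.
−0.29·log₂(0.29) = 0.5179
−0.04·log₂(0.04) = 0.1858
−0.27·log₂(0.27) = 0.5100
−0.09·log₂(0.09) = 0.3127
−0.31·log₂(0.31) = 0.5238
Sum ≈ 2.0501 → 2.0501 bits.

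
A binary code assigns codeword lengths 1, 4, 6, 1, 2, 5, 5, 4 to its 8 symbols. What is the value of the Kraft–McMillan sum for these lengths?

With common denominator 2^6 = 64: Σ 2^(−ℓᵢ) = 32/64 + 4/64 + 1/64 + 32/64 + 16/64 + 2/64 + 2/64 + 4/64 = 93/64 = 1.453125.

1.453125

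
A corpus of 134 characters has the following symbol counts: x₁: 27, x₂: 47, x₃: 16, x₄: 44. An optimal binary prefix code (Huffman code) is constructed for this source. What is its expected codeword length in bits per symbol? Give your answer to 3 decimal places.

Probabilities are the counts divided by 134.
Repeatedly combine the two least-probable nodes; the expected code length is the sum of the merged weights.
merge 8/67 + 27/134 → 43/134
merge 43/134 + 22/67 → 87/134
merge 47/134 + 87/134 → 1
L = 43/134 + 87/134 + 1 = 132/67 ≈ 1.970 bits/symbol.

1.970 bits/symbol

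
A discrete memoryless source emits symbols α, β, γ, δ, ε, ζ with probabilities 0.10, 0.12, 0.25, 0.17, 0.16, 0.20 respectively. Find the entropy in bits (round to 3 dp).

H = −Σ pᵢ log₂ pᵢ.
−0.10·log₂(0.10) = 0.3322
−0.12·log₂(0.12) = 0.3671
−0.25·log₂(0.25) = 0.5000
−0.17·log₂(0.17) = 0.4346
−0.16·log₂(0.16) = 0.4230
−0.20·log₂(0.20) = 0.4644
Sum ≈ 2.5212 → 2.521 bits.

2.521 bits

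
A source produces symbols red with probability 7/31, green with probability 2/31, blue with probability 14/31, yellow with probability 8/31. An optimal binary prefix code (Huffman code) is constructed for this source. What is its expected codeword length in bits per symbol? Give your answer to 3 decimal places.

1.839 bits/symbol

Repeatedly combine the two least-probable nodes; the expected code length is the sum of the merged weights.
merge 2/31 + 7/31 → 9/31
merge 8/31 + 9/31 → 17/31
merge 14/31 + 17/31 → 1
L = 9/31 + 17/31 + 1 = 57/31 ≈ 1.839 bits/symbol.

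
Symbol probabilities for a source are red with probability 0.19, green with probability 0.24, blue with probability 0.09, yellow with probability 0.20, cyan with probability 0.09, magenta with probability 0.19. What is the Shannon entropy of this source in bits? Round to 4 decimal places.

2.4943 bits

H = −Σ pᵢ log₂ pᵢ.
−0.19·log₂(0.19) = 0.4552
−0.24·log₂(0.24) = 0.4941
−0.09·log₂(0.09) = 0.3127
−0.20·log₂(0.20) = 0.4644
−0.09·log₂(0.09) = 0.3127
−0.19·log₂(0.19) = 0.4552
Sum ≈ 2.4943 → 2.4943 bits.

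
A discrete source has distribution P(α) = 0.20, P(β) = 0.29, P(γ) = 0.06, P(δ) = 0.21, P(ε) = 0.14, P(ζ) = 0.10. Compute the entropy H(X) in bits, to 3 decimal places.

2.428 bits

H = −Σ pᵢ log₂ pᵢ.
−0.20·log₂(0.20) = 0.4644
−0.29·log₂(0.29) = 0.5179
−0.06·log₂(0.06) = 0.2435
−0.21·log₂(0.21) = 0.4728
−0.14·log₂(0.14) = 0.3971
−0.10·log₂(0.10) = 0.3322
Sum ≈ 2.4279 → 2.428 bits.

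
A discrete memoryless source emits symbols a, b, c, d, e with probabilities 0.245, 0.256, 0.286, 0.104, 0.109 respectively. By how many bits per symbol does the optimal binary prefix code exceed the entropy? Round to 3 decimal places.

0.008 bits

Entropy H = −Σ p log₂ p ≈ 2.2050 bits.
Huffman merges: 13/125+109/1000→213/1000; 213/1000+49/200→229/500; 32/125+143/500→271/500; 229/500+271/500→1. L = 2213/1000 ≈ 2.2130.
L − H = 2.2130 − 2.2050 = 0.008 bits.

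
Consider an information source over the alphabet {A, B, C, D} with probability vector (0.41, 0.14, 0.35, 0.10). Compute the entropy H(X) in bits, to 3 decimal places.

H = −Σ pᵢ log₂ pᵢ.
−0.41·log₂(0.41) = 0.5274
−0.14·log₂(0.14) = 0.3971
−0.35·log₂(0.35) = 0.5301
−0.10·log₂(0.10) = 0.3322
Sum ≈ 1.7868 → 1.787 bits.

1.787 bits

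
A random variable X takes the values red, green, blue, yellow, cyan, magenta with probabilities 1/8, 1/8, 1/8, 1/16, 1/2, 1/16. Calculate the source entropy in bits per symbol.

2.125 bits

Each probability is a power of 1/2, so log₂(1/p) is an integer.
H = Σ p·log₂(1/p) = 1/8·3 + 1/8·3 + 1/8·3 + 1/16·4 + 1/2·1 + 1/16·4 = 2.125 bits.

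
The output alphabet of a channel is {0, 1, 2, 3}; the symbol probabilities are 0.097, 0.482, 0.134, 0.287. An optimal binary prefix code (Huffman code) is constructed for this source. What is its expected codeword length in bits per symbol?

Repeatedly combine the two least-probable nodes; the expected code length is the sum of the merged weights.
merge 97/1000 + 67/500 → 231/1000
merge 231/1000 + 287/1000 → 259/500
merge 241/500 + 259/500 → 1
L = 231/1000 + 259/500 + 1 = 1749/1000 = 1.749 bits/symbol.

1.749 bits/symbol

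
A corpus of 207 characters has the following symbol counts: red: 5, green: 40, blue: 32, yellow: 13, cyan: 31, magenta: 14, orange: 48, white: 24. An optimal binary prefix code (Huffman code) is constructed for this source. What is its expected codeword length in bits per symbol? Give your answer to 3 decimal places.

2.816 bits/symbol

Probabilities are the counts divided by 207.
Repeatedly combine the two least-probable nodes; the expected code length is the sum of the merged weights.
merge 5/207 + 13/207 → 2/23
merge 14/207 + 2/23 → 32/207
merge 8/69 + 31/207 → 55/207
merge 32/207 + 32/207 → 64/207
merge 40/207 + 16/69 → 88/207
merge 55/207 + 64/207 → 119/207
merge 88/207 + 119/207 → 1
L = 2/23 + 32/207 + 55/207 + 64/207 + 88/207 + 119/207 + 1 = 583/207 ≈ 2.816 bits/symbol.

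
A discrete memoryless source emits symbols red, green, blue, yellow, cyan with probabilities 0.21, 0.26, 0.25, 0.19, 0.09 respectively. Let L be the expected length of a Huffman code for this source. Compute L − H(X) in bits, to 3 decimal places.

0.034 bits

Entropy H = −Σ p log₂ p ≈ 2.2460 bits.
Huffman merges: 9/100+19/100→7/25; 21/100+1/4→23/50; 13/50+7/25→27/50; 23/50+27/50→1. L = 57/25 ≈ 2.2800.
L − H = 2.2800 − 2.2460 = 0.034 bits.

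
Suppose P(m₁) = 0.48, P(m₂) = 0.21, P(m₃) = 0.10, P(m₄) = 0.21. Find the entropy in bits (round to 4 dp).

H = −Σ pᵢ log₂ pᵢ.
−0.48·log₂(0.48) = 0.5083
−0.21·log₂(0.21) = 0.4728
−0.10·log₂(0.10) = 0.3322
−0.21·log₂(0.21) = 0.4728
Sum ≈ 1.7861 → 1.7861 bits.

1.7861 bits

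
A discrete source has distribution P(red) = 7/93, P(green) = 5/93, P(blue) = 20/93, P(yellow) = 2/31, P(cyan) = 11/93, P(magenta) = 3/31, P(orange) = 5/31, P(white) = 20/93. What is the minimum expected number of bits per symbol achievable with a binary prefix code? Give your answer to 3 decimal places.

Repeatedly combine the two least-probable nodes; the expected code length is the sum of the merged weights.
merge 5/93 + 2/31 → 11/93
merge 7/93 + 3/31 → 16/93
merge 11/93 + 11/93 → 22/93
merge 5/31 + 16/93 → 1/3
merge 20/93 + 20/93 → 40/93
merge 22/93 + 1/3 → 53/93
merge 40/93 + 53/93 → 1
L = 11/93 + 16/93 + 22/93 + 1/3 + 40/93 + 53/93 + 1 = 266/93 ≈ 2.860 bits/symbol.

2.860 bits/symbol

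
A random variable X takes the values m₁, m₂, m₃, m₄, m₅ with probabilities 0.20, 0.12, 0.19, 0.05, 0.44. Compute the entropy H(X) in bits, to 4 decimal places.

2.0239 bits

H = −Σ pᵢ log₂ pᵢ.
−0.20·log₂(0.20) = 0.4644
−0.12·log₂(0.12) = 0.3671
−0.19·log₂(0.19) = 0.4552
−0.05·log₂(0.05) = 0.2161
−0.44·log₂(0.44) = 0.5211
Sum ≈ 2.0239 → 2.0239 bits.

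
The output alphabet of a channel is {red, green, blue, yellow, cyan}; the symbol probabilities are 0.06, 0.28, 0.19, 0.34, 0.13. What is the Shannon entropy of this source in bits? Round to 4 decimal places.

H = −Σ pᵢ log₂ pᵢ.
−0.06·log₂(0.06) = 0.2435
−0.28·log₂(0.28) = 0.5142
−0.19·log₂(0.19) = 0.4552
−0.34·log₂(0.34) = 0.5292
−0.13·log₂(0.13) = 0.3826
Sum ≈ 2.1248 → 2.1248 bits.

2.1248 bits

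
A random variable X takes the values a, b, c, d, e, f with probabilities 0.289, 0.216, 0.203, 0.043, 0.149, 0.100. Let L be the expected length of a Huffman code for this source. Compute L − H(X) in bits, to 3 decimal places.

Entropy H = −Σ p log₂ p ≈ 2.3987 bits.
Huffman merges: 43/1000+1/10→143/1000; 143/1000+149/1000→73/250; 203/1000+27/125→419/1000; 289/1000+73/250→581/1000; 419/1000+581/1000→1. L = 487/200 ≈ 2.4350.
L − H = 2.4350 − 2.3987 = 0.036 bits.

0.036 bits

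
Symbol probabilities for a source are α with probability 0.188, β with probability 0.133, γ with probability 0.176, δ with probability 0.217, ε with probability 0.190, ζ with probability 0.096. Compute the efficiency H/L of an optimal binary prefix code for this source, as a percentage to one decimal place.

Entropy H = −Σ p log₂ p ≈ 2.5396 bits.
Huffman merges: 12/125+133/1000→229/1000; 22/125+47/250→91/250; 19/100+217/1000→407/1000; 229/1000+91/250→593/1000; 407/1000+593/1000→1. L = 2593/1000 ≈ 2.5930.
Efficiency = H/L = 2.5396/2.5930 = 97.9%.

97.9%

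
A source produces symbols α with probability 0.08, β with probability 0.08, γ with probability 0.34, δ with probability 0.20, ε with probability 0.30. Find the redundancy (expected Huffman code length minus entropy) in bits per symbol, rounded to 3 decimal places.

0.062 bits

Entropy H = −Σ p log₂ p ≈ 2.0977 bits.
Huffman merges: 2/25+2/25→4/25; 4/25+1/5→9/25; 3/10+17/50→16/25; 9/25+16/25→1. L = 54/25 ≈ 2.1600.
L − H = 2.1600 − 2.0977 = 0.062 bits.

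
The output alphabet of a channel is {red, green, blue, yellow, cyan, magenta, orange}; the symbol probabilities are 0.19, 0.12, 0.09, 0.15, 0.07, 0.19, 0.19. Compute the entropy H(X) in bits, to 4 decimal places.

2.7245 bits

H = −Σ pᵢ log₂ pᵢ.
−0.19·log₂(0.19) = 0.4552
−0.12·log₂(0.12) = 0.3671
−0.09·log₂(0.09) = 0.3127
−0.15·log₂(0.15) = 0.4105
−0.07·log₂(0.07) = 0.2686
−0.19·log₂(0.19) = 0.4552
−0.19·log₂(0.19) = 0.4552
Sum ≈ 2.7245 → 2.7245 bits.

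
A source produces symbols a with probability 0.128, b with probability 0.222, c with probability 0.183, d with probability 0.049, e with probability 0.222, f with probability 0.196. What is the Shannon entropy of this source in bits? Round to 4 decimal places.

H = −Σ pᵢ log₂ pᵢ.
−0.128·log₂(0.128) = 0.3796
−0.222·log₂(0.222) = 0.4820
−0.183·log₂(0.183) = 0.4484
−0.049·log₂(0.049) = 0.2132
−0.222·log₂(0.222) = 0.4820
−0.196·log₂(0.196) = 0.4608
Sum ≈ 2.4661 → 2.4661 bits.

2.4661 bits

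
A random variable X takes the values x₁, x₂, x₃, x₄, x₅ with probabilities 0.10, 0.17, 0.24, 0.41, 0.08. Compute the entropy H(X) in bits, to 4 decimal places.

H = −Σ pᵢ log₂ pᵢ.
−0.10·log₂(0.10) = 0.3322
−0.17·log₂(0.17) = 0.4346
−0.24·log₂(0.24) = 0.4941
−0.41·log₂(0.41) = 0.5274
−0.08·log₂(0.08) = 0.2915
Sum ≈ 2.0798 → 2.0798 bits.

2.0798 bits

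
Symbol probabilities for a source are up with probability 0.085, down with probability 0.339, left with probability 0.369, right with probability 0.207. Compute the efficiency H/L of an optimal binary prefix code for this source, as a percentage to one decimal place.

Entropy H = −Σ p log₂ p ≈ 1.8325 bits.
Huffman merges: 17/200+207/1000→73/250; 73/250+339/1000→631/1000; 369/1000+631/1000→1. L = 1923/1000 ≈ 1.9230.
Efficiency = H/L = 1.8325/1.9230 = 95.3%.

95.3%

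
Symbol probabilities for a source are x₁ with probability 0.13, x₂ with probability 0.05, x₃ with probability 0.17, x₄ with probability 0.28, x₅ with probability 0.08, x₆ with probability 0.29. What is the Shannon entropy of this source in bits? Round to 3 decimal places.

2.357 bits

H = −Σ pᵢ log₂ pᵢ.
−0.13·log₂(0.13) = 0.3826
−0.05·log₂(0.05) = 0.2161
−0.17·log₂(0.17) = 0.4346
−0.28·log₂(0.28) = 0.5142
−0.08·log₂(0.08) = 0.2915
−0.29·log₂(0.29) = 0.5179
Sum ≈ 2.3570 → 2.357 bits.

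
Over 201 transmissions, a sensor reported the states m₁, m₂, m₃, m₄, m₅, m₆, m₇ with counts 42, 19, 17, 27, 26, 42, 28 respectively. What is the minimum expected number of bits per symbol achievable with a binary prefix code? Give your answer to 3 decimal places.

Probabilities are the counts divided by 201.
Repeatedly combine the two least-probable nodes; the expected code length is the sum of the merged weights.
merge 17/201 + 19/201 → 12/67
merge 26/201 + 9/67 → 53/201
merge 28/201 + 12/67 → 64/201
merge 14/67 + 14/67 → 28/67
merge 53/201 + 64/201 → 39/67
merge 28/67 + 39/67 → 1
L = 12/67 + 53/201 + 64/201 + 28/67 + 39/67 + 1 = 185/67 ≈ 2.761 bits/symbol.

2.761 bits/symbol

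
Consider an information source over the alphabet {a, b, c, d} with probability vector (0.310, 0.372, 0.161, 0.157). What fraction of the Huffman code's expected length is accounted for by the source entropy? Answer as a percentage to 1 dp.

97.5%

Entropy H = −Σ p log₂ p ≈ 1.8981 bits.
Huffman merges: 157/1000+161/1000→159/500; 31/100+159/500→157/250; 93/250+157/250→1. L = 973/500 ≈ 1.9460.
Efficiency = H/L = 1.8981/1.9460 = 97.5%.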